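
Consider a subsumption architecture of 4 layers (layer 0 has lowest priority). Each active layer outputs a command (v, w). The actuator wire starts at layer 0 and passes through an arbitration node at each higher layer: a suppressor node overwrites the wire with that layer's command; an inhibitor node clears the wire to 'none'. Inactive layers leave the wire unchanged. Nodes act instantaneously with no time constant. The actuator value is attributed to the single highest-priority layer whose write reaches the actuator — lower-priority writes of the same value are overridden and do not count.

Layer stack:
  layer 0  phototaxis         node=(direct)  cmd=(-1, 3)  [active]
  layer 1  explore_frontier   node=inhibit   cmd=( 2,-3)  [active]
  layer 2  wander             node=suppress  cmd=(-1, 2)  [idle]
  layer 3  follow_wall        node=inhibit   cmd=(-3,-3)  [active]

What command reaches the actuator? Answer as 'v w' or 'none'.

none

L0 phototaxis: active, feeds wire = (-1, 3)
L1 explore_frontier: active, inhibitor → wire = none
L2 wander: idle → wire stays none
L3 follow_wall: active, inhibitor → wire = none
actuator = none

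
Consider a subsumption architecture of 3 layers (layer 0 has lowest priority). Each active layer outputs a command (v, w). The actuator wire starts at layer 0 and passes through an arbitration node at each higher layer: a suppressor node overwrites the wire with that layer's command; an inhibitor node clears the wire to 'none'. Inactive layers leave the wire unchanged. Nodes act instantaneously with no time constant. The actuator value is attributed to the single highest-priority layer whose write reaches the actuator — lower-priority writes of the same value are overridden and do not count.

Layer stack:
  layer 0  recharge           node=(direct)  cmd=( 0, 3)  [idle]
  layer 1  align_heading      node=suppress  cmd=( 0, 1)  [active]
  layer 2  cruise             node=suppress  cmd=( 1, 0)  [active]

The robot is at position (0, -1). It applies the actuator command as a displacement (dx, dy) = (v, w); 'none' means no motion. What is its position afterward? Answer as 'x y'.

1 -1

layer 0 (recharge) idle — none
layer 1 (align_heading) active — suppresses: (0, 1)
layer 2 (cruise) active — suppresses: (1, 0)
→ actuator (1, 0)
position: (0, -1) + (1, 0) = (1, -1)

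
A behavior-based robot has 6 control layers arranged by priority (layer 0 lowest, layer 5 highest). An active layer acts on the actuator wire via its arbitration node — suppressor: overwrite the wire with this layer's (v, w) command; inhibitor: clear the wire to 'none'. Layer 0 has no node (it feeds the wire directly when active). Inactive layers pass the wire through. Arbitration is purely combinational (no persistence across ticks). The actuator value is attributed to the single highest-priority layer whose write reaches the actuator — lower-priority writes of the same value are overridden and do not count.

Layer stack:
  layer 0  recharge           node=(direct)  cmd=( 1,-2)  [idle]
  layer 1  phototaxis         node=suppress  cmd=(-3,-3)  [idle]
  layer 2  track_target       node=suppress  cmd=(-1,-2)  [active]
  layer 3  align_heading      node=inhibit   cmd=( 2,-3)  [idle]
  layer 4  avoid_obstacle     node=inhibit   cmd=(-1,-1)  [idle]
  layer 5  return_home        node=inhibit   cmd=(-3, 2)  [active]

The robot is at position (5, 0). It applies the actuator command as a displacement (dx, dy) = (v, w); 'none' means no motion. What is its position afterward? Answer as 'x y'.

L0 recharge: idle → wire = none
L1 phototaxis: idle → wire stays none
L2 track_target: active, suppressor → wire = (-1, -2)
L3 align_heading: idle → wire stays (-1, -2)
L4 avoid_obstacle: idle → wire stays (-1, -2)
L5 return_home: active, inhibitor → wire = none
actuator = none
position: (5, 0) + none = (5, 0)

5 0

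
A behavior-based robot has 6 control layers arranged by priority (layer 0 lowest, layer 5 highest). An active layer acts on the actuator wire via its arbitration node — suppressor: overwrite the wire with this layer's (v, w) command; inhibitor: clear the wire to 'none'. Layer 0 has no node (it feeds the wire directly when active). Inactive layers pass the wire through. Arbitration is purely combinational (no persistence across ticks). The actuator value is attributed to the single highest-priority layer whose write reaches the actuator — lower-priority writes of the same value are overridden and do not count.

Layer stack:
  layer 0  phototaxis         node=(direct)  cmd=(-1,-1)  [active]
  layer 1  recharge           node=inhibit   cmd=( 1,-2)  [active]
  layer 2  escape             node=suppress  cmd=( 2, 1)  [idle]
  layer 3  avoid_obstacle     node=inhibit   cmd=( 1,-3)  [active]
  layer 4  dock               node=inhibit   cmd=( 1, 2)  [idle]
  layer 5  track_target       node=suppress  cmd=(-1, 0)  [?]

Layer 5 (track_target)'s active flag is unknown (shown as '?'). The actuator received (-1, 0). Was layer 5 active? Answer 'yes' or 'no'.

If layer 5 is active=yes:
  actuator would be (-1, 0)
If layer 5 is active=no:
  actuator would be none
Observed (-1, 0), so layer 5 was active.

yes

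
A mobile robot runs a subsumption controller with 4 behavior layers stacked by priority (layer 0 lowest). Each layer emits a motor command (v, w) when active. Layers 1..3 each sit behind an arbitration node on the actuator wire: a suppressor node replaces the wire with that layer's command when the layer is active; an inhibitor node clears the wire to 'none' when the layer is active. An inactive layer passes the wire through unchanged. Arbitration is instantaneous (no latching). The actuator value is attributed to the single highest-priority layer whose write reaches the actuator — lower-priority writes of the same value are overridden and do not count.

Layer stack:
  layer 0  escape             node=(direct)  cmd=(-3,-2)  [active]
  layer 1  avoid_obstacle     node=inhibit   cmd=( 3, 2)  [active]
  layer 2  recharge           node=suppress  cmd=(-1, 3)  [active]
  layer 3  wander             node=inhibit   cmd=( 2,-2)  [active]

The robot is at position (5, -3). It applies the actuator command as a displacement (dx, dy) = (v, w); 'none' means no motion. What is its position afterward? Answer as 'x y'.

5 -3

[0] escape on; wire := (-3, -2)
[1] avoid_obstacle on (inhibit); wire := none
[2] recharge on (suppress); wire := (-1, 3)
[3] wander on (inhibit); wire := none
output none
position: (5, -3) + none = (5, -3)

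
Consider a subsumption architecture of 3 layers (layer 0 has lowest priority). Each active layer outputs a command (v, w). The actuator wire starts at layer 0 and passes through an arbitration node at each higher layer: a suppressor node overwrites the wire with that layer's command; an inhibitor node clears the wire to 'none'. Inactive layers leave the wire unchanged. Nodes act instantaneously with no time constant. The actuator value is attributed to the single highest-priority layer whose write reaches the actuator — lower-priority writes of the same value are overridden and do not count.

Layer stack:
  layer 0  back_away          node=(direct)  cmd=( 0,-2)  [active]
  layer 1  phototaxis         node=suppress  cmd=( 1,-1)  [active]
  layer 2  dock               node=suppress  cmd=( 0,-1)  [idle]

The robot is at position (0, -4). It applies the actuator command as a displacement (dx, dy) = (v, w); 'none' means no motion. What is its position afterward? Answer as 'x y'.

[0] back_away on; wire := (0, -2)
[1] phototaxis on (suppress); wire := (1, -1)
[2] dock off; pass (1, -1)
output (1, -1)
position: (0, -4) + (1, -1) = (1, -5)

1 -5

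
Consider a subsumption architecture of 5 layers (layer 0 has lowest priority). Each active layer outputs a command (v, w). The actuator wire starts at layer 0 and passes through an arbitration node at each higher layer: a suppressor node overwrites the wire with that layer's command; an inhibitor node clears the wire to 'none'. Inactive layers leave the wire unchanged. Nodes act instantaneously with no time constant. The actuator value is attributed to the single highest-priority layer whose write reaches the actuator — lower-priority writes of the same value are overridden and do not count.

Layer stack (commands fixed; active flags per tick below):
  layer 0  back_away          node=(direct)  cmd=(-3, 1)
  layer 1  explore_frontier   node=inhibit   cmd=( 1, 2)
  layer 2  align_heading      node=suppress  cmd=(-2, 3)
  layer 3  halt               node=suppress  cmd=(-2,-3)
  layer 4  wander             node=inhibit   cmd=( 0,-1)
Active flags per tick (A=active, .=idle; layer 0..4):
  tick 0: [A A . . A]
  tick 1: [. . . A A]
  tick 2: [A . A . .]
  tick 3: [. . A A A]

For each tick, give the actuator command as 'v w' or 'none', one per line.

none
none
-2 3
none

tick 0:
  [0] back_away on; wire := (-3, 1)
  [1] explore_frontier on (inhibit); wire := none
  [2] align_heading off; pass none
  [3] halt off; pass none
  [4] wander on (inhibit); wire := none
  output none
tick 1:
  [0] back_away off; wire := none
  [1] explore_frontier off; pass none
  [2] align_heading off; pass none
  [3] halt on (suppress); wire := (-2, -3)
  [4] wander on (inhibit); wire := none
  output none
tick 2:
  [0] back_away on; wire := (-3, 1)
  [1] explore_frontier off; pass (-3, 1)
  [2] align_heading on (suppress); wire := (-2, 3)
  [3] halt off; pass (-2, 3)
  [4] wander off; pass (-2, 3)
  output (-2, 3)
tick 3:
  [0] back_away off; wire := none
  [1] explore_frontier off; pass none
  [2] align_heading on (suppress); wire := (-2, 3)
  [3] halt on (suppress); wire := (-2, -3)
  [4] wander on (inhibit); wire := none
  output none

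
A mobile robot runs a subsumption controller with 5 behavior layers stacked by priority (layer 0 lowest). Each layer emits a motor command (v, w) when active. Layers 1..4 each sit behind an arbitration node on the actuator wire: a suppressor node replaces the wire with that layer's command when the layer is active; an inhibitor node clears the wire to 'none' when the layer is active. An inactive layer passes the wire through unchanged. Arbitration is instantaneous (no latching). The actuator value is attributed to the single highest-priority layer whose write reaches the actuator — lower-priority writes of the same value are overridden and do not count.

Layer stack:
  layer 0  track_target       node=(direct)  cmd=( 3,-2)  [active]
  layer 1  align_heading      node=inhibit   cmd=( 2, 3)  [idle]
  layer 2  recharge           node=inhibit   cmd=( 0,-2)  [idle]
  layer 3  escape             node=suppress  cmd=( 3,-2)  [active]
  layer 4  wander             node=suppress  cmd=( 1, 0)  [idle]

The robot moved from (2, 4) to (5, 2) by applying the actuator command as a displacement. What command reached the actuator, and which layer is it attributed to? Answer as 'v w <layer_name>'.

3 -2 escape

displacement = (5, 2) − (2, 4) = (3, -2)
[0] track_target on; wire := (3, -2)
[1] align_heading off; pass (3, -2)
[2] recharge off; pass (3, -2)
[3] escape on (suppress); wire := (3, -2)
[4] wander off; pass (3, -2)
output (3, -2) — from layer 3 (escape)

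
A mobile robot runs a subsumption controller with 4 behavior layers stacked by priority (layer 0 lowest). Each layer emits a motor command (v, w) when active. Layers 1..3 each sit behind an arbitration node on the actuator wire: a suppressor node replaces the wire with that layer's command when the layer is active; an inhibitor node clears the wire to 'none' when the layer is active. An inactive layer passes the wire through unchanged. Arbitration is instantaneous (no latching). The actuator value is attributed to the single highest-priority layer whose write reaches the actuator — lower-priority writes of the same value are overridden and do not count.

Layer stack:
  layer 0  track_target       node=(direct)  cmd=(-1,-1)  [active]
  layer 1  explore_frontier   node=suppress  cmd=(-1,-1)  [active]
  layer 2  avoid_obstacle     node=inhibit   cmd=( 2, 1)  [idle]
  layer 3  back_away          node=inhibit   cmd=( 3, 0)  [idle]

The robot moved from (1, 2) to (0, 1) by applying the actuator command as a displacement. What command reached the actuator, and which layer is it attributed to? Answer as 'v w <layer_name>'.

displacement = (0, 1) − (1, 2) = (-1, -1)
[0] track_target on; wire := (-1, -1)
[1] explore_frontier on (suppress); wire := (-1, -1)
[2] avoid_obstacle off; pass (-1, -1)
[3] back_away off; pass (-1, -1)
output (-1, -1) — from layer 1 (explore_frontier)

-1 -1 explore_frontier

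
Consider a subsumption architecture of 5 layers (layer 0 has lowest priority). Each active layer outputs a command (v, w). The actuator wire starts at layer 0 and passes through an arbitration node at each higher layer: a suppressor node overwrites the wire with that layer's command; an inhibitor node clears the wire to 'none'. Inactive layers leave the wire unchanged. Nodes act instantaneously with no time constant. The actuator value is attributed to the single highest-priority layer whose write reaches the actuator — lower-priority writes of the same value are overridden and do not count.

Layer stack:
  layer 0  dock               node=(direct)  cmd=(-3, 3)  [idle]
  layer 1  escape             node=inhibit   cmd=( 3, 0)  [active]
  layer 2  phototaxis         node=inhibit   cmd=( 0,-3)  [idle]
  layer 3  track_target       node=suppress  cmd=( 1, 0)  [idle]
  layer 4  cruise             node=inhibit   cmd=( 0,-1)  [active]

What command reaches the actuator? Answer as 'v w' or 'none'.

L0 dock: idle → wire = none
L1 escape: active, inhibitor → wire = none
L2 phototaxis: idle → wire stays none
L3 track_target: idle → wire stays none
L4 cruise: active, inhibitor → wire = none
actuator = none

none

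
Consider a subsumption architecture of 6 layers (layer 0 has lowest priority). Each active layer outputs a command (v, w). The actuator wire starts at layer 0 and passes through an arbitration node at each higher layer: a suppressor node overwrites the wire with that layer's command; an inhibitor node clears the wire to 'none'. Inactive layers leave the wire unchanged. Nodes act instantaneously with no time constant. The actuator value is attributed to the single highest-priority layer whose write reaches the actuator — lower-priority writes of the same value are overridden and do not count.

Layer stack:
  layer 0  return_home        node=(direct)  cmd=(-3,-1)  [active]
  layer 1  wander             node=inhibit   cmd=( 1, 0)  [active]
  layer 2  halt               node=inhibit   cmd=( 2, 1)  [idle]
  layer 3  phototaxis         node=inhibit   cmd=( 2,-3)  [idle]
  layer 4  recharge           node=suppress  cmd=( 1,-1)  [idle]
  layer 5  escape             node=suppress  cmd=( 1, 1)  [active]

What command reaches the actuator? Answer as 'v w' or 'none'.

layer 0 (return_home) active — direct: (-3, -1)
layer 1 (wander) active — inhibits: none
layer 2 (halt) idle — unchanged: none
layer 3 (phototaxis) idle — unchanged: none
layer 4 (recharge) idle — unchanged: none
layer 5 (escape) active — suppresses: (1, 1)
→ actuator (1, 1)

1 1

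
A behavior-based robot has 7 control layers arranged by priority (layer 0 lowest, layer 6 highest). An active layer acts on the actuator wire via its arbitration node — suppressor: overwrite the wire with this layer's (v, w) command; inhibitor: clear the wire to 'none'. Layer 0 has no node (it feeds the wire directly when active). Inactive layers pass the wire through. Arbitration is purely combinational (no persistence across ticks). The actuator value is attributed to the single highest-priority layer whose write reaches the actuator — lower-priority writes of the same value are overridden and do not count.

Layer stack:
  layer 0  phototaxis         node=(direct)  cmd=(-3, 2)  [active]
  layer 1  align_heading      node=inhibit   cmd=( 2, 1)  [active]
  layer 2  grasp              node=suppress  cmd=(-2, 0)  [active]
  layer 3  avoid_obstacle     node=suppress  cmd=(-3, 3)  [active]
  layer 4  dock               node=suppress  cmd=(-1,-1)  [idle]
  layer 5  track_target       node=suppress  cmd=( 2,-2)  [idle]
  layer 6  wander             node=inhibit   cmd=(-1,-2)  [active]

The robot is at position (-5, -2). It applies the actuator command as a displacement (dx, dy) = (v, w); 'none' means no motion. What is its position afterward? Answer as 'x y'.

-5 -2

L0 phototaxis: active, feeds wire = (-3, 2)
L1 align_heading: active, inhibitor → wire = none
L2 grasp: active, suppressor → wire = (-2, 0)
L3 avoid_obstacle: active, suppressor → wire = (-3, 3)
L4 dock: idle → wire stays (-3, 3)
L5 track_target: idle → wire stays (-3, 3)
L6 wander: active, inhibitor → wire = none
actuator = none
position: (-5, -2) + none = (-5, -2)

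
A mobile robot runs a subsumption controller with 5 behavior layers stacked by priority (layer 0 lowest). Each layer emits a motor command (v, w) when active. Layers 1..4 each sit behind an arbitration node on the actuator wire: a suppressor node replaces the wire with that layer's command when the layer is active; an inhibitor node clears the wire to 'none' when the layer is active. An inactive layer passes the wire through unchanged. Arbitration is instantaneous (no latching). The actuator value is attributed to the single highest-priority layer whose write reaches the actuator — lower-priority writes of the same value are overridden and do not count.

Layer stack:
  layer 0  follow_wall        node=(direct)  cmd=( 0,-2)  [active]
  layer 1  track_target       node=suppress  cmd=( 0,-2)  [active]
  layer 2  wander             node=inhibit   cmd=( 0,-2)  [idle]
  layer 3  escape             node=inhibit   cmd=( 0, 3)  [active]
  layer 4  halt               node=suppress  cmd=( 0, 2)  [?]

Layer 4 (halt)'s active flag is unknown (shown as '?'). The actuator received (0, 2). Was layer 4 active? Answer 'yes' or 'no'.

If layer 4 is active=yes:
  actuator would be (0, 2)
If layer 4 is active=no:
  actuator would be none
Observed (0, 2), so layer 4 was active.

yes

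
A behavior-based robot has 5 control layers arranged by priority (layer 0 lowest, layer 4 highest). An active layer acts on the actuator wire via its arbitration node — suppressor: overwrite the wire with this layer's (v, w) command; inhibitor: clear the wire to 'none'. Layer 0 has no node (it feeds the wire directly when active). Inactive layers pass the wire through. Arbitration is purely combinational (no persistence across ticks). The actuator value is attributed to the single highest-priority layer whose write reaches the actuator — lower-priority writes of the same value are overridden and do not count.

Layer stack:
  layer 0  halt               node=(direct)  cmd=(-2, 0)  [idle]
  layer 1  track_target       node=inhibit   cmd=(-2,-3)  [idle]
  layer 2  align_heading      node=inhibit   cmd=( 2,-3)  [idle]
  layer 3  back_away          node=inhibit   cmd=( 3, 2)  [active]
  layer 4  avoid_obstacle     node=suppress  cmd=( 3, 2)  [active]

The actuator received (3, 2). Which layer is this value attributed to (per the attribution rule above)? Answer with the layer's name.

avoid_obstacle

L0 halt: idle → wire = none
L1 track_target: idle → wire stays none
L2 align_heading: idle → wire stays none
L3 back_away: active, inhibitor → wire = none
L4 avoid_obstacle: active, suppressor → wire = (3, 2)
actuator = (3, 2)
last writer: layer 4 = avoid_obstacle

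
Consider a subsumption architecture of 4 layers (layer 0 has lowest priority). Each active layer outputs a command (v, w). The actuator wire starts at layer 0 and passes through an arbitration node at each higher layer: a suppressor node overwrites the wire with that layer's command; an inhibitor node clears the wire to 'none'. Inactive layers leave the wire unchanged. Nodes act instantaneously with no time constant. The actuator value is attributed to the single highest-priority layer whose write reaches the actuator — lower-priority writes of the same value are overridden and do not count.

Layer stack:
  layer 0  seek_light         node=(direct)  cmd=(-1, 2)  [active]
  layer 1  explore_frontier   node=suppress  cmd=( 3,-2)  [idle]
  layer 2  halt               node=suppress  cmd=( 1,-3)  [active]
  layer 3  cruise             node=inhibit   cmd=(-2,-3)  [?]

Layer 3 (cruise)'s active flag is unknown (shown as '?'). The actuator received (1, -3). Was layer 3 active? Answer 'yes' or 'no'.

no

If layer 3 is active=yes:
  actuator would be none
If layer 3 is active=no:
  actuator would be (1, -3)
Observed (1, -3), so layer 3 was idle.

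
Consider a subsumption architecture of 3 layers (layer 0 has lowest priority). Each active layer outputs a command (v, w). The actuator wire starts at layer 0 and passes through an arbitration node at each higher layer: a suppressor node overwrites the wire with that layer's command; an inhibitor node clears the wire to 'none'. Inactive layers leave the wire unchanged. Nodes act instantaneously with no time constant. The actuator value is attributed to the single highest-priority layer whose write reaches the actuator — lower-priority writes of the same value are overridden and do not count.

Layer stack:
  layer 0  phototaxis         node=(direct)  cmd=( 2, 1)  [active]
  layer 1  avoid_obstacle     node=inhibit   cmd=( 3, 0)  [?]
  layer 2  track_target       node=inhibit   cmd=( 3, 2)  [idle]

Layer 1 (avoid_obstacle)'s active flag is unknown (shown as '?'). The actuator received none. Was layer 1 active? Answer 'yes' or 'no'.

yes

If layer 1 is active=yes:
  actuator would be none
If layer 1 is active=no:
  actuator would be (2, 1)
Observed none, so layer 1 was active.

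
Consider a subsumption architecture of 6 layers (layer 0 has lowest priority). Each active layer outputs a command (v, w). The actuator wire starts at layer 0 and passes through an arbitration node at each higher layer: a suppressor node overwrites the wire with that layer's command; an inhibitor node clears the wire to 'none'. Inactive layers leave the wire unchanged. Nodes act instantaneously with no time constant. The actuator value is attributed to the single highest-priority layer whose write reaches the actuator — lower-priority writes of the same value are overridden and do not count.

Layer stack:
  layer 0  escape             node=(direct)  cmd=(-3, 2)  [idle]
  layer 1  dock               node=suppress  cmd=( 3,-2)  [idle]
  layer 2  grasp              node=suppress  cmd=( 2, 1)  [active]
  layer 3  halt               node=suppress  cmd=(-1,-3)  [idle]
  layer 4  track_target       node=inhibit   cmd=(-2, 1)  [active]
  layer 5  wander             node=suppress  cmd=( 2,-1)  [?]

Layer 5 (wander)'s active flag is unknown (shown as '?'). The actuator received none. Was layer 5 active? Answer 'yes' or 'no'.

no

If layer 5 is active=yes:
  actuator would be (2, -1)
If layer 5 is active=no:
  actuator would be none
Observed none, so layer 5 was idle.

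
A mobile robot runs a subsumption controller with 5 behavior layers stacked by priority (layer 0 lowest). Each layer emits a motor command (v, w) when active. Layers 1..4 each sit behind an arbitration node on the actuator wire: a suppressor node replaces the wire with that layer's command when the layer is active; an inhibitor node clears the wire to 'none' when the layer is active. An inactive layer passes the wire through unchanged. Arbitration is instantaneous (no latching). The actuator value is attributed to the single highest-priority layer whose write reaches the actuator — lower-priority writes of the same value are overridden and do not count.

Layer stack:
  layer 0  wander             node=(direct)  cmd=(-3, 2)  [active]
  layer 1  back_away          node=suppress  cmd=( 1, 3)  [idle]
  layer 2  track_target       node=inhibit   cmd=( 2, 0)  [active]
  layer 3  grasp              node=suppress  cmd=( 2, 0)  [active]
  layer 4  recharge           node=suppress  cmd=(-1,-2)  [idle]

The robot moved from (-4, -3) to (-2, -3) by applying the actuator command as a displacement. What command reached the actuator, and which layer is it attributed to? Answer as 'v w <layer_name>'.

displacement = (-2, -3) − (-4, -3) = (2, 0)
L0 wander: active, feeds wire = (-3, 2)
L1 back_away: idle → wire stays (-3, 2)
L2 track_target: active, inhibitor → wire = none
L3 grasp: active, suppressor → wire = (2, 0)
L4 recharge: idle → wire stays (2, 0)
actuator = (2, 0) — from layer 3 (grasp)

2 0 grasp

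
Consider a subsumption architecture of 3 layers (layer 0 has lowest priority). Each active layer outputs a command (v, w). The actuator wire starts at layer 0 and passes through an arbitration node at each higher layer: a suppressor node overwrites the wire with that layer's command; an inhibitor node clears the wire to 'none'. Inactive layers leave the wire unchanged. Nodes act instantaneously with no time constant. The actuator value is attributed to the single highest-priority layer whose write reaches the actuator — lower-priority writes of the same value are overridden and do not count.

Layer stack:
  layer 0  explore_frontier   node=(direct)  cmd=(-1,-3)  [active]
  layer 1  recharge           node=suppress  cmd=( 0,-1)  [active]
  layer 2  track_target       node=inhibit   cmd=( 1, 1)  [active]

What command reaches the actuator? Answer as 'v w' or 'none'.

none

layer 0 (explore_frontier) active — direct: (-1, -3)
layer 1 (recharge) active — suppresses: (0, -1)
layer 2 (track_target) active — inhibits: none
→ actuator none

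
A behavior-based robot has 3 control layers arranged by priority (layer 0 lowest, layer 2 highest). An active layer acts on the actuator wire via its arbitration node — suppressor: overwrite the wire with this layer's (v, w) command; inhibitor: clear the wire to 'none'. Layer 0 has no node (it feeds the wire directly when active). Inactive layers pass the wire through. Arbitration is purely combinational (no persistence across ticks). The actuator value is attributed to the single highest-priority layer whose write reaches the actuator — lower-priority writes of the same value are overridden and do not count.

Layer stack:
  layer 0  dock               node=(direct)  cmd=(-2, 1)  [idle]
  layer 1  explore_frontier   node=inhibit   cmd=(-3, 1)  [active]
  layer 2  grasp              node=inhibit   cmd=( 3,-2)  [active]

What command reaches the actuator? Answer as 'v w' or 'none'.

L0 dock: idle → wire = none
L1 explore_frontier: active, inhibitor → wire = none
L2 grasp: active, inhibitor → wire = none
actuator = none

none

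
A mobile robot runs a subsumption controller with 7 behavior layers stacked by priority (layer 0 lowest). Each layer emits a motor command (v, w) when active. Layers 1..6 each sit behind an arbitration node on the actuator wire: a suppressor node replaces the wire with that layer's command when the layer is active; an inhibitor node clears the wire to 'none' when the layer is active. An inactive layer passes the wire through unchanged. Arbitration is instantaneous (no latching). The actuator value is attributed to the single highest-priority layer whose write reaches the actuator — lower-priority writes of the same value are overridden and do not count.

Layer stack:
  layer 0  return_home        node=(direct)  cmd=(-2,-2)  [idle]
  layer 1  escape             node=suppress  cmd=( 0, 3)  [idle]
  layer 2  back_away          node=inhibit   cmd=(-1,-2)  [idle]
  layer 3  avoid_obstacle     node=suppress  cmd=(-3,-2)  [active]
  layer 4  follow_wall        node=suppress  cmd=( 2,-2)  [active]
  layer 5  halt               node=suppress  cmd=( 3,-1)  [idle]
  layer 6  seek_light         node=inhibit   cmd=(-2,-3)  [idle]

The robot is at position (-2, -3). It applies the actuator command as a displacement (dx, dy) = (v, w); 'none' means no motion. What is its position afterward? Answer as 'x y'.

0 -5

L0 return_home: idle → wire = none
L1 escape: idle → wire stays none
L2 back_away: idle → wire stays none
L3 avoid_obstacle: active, suppressor → wire = (-3, -2)
L4 follow_wall: active, suppressor → wire = (2, -2)
L5 halt: idle → wire stays (2, -2)
L6 seek_light: idle → wire stays (2, -2)
actuator = (2, -2)
position: (-2, -3) + (2, -2) = (0, -5)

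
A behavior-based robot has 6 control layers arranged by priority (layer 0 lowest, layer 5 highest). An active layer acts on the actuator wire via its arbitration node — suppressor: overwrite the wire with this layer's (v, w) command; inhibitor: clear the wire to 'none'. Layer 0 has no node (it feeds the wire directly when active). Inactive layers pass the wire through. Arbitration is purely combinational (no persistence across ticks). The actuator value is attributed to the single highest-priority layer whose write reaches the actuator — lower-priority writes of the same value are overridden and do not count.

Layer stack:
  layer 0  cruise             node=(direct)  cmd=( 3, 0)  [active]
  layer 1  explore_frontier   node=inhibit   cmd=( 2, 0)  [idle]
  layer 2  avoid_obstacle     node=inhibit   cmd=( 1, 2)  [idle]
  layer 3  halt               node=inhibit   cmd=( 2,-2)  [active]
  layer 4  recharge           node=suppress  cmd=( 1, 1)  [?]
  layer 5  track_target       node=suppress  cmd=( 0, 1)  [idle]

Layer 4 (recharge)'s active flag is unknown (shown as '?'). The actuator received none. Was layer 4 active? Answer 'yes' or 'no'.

no

If layer 4 is active=yes:
  actuator would be (1, 1)
If layer 4 is active=no:
  actuator would be none
Observed none, so layer 4 was idle.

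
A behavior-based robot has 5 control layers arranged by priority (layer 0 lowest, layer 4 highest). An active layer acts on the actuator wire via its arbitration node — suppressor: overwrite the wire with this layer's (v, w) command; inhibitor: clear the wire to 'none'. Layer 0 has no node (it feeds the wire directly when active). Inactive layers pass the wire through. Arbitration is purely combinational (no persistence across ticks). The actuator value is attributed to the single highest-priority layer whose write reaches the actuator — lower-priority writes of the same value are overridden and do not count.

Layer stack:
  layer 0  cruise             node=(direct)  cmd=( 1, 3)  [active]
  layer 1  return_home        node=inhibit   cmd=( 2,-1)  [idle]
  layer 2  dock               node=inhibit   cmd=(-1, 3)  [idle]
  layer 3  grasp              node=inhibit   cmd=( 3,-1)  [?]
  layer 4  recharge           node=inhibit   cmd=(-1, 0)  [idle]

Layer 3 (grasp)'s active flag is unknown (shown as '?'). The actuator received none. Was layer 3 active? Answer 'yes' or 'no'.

yes

If layer 3 is active=yes:
  actuator would be none
If layer 3 is active=no:
  actuator would be (1, 3)
Observed none, so layer 3 was active.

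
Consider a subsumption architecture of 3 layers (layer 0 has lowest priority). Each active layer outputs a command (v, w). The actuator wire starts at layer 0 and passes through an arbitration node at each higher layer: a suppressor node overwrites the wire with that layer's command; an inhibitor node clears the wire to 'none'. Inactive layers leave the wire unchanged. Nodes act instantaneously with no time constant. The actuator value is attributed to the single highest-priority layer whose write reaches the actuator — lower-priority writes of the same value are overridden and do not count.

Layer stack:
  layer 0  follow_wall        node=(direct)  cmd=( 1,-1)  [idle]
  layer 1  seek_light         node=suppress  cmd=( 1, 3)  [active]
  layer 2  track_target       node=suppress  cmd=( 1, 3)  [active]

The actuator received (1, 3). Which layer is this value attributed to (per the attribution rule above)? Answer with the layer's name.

layer 0 (follow_wall) idle — none
layer 1 (seek_light) active — suppresses: (1, 3)
layer 2 (track_target) active — suppresses: (1, 3)
→ actuator (1, 3)
last writer: layer 2 = track_target

track_target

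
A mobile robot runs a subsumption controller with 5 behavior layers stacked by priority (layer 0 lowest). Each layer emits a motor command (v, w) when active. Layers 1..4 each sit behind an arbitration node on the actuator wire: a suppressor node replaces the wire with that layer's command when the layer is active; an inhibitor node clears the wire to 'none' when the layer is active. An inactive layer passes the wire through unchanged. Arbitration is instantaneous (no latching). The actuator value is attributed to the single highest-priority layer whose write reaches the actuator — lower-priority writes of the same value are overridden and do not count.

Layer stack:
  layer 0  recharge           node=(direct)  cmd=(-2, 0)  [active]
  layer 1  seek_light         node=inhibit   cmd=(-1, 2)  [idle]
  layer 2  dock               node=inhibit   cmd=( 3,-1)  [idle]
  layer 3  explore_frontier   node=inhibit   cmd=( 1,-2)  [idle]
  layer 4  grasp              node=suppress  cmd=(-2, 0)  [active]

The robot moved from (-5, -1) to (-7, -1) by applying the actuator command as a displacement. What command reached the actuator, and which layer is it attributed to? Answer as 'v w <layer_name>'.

displacement = (-7, -1) − (-5, -1) = (-2, 0)
[0] recharge on; wire := (-2, 0)
[1] seek_light off; pass (-2, 0)
[2] dock off; pass (-2, 0)
[3] explore_frontier off; pass (-2, 0)
[4] grasp on (suppress); wire := (-2, 0)
output (-2, 0) — from layer 4 (grasp)

-2 0 grasp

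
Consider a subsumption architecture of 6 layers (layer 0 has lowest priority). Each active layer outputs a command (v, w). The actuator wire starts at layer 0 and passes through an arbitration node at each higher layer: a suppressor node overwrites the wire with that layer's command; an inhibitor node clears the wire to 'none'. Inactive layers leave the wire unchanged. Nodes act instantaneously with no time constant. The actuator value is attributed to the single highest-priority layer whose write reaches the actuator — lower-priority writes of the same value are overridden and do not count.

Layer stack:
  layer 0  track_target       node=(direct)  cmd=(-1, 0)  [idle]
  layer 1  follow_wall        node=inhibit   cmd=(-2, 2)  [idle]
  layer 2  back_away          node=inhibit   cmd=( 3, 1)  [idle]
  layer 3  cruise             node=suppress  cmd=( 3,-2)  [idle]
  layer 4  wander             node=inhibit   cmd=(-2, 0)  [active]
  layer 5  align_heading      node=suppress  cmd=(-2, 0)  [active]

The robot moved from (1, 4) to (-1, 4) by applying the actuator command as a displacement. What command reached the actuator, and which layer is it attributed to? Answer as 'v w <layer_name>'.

displacement = (-1, 4) − (1, 4) = (-2, 0)
L0 track_target: idle → wire = none
L1 follow_wall: idle → wire stays none
L2 back_away: idle → wire stays none
L3 cruise: idle → wire stays none
L4 wander: active, inhibitor → wire = none
L5 align_heading: active, suppressor → wire = (-2, 0)
actuator = (-2, 0) — from layer 5 (align_heading)

-2 0 align_heading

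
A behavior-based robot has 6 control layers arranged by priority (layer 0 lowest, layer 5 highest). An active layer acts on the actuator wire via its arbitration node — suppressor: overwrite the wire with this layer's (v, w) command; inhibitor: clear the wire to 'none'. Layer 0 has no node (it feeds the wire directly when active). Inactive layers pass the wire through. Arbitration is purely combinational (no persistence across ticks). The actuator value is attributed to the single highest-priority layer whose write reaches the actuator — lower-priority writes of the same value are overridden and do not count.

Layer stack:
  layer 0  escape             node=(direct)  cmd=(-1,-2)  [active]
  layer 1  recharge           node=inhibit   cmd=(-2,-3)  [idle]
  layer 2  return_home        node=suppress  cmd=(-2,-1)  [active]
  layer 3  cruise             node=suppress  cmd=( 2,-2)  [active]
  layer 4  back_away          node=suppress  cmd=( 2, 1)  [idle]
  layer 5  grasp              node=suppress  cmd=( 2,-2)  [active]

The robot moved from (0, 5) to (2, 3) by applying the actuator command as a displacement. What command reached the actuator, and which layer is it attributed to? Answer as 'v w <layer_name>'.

2 -2 grasp

displacement = (2, 3) − (0, 5) = (2, -2)
L0 escape: active, feeds wire = (-1, -2)
L1 recharge: idle → wire stays (-1, -2)
L2 return_home: active, suppressor → wire = (-2, -1)
L3 cruise: active, suppressor → wire = (2, -2)
L4 back_away: idle → wire stays (2, -2)
L5 grasp: active, suppressor → wire = (2, -2)
actuator = (2, -2) — from layer 5 (grasp)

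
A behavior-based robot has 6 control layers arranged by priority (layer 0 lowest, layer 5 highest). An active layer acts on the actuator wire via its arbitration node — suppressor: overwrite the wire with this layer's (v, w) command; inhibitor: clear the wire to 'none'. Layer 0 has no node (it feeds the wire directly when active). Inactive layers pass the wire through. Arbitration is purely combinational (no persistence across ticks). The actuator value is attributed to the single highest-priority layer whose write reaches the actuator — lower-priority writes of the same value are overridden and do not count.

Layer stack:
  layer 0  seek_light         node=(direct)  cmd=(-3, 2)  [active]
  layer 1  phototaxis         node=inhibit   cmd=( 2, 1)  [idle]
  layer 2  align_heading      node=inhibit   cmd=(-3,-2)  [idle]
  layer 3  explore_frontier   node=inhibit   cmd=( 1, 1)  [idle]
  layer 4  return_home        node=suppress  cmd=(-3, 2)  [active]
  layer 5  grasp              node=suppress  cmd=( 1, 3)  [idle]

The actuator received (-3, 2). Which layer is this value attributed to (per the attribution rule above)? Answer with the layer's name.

L0 seek_light: active, feeds wire = (-3, 2)
L1 phototaxis: idle → wire stays (-3, 2)
L2 align_heading: idle → wire stays (-3, 2)
L3 explore_frontier: idle → wire stays (-3, 2)
L4 return_home: active, suppressor → wire = (-3, 2)
L5 grasp: idle → wire stays (-3, 2)
actuator = (-3, 2)
last writer: layer 4 = return_home

return_home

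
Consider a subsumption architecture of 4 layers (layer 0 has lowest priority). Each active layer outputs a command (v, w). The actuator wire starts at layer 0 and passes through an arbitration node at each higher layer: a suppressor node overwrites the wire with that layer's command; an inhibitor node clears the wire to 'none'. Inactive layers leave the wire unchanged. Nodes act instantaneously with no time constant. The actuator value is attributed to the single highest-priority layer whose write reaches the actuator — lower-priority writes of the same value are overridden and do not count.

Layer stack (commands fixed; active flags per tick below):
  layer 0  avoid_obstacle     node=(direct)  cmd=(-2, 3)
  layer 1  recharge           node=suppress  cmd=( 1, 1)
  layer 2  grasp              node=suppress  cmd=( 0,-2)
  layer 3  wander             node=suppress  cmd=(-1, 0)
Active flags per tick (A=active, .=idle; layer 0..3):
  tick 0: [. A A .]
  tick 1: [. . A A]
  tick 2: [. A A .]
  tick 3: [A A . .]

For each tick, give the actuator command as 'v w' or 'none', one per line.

0 -2
-1 0
0 -2
1 1

tick 0:
  [0] avoid_obstacle off; wire := none
  [1] recharge on (suppress); wire := (1, 1)
  [2] grasp on (suppress); wire := (0, -2)
  [3] wander off; pass (0, -2)
  output (0, -2)
tick 1:
  [0] avoid_obstacle off; wire := none
  [1] recharge off; pass none
  [2] grasp on (suppress); wire := (0, -2)
  [3] wander on (suppress); wire := (-1, 0)
  output (-1, 0)
tick 2:
  [0] avoid_obstacle off; wire := none
  [1] recharge on (suppress); wire := (1, 1)
  [2] grasp on (suppress); wire := (0, -2)
  [3] wander off; pass (0, -2)
  output (0, -2)
tick 3:
  [0] avoid_obstacle on; wire := (-2, 3)
  [1] recharge on (suppress); wire := (1, 1)
  [2] grasp off; pass (1, 1)
  [3] wander off; pass (1, 1)
  output (1, 1)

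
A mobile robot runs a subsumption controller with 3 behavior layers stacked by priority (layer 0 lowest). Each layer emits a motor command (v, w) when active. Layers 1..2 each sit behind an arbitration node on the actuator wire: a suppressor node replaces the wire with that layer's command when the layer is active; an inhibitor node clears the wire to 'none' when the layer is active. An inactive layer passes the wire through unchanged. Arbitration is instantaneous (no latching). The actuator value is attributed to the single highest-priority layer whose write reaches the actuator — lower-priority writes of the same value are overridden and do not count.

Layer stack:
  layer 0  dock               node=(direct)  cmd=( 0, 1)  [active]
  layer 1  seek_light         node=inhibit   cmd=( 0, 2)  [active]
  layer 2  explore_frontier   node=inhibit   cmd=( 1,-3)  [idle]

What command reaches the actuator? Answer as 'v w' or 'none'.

none

L0 dock: active, feeds wire = (0, 1)
L1 seek_light: active, inhibitor → wire = none
L2 explore_frontier: idle → wire stays none
actuator = none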